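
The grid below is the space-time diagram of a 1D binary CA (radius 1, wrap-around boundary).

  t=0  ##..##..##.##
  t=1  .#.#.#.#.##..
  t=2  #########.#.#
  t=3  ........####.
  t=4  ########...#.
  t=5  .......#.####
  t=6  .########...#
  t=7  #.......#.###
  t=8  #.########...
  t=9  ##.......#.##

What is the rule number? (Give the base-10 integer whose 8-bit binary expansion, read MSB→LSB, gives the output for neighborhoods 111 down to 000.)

103

  [7] ### => .  t=0,i=0
  [6] ##. => #  t=0,i=1
  [5] #.# => #  t=0,i=10
  [4] #.. => .  t=0,i=2
  [3] .## => .  t=0,i=4
  [2] .#. => #  t=1,i=1
  [1] ..# => #  t=0,i=3
  [0] ... => #  t=1,i=12
  bits 01100111 = 103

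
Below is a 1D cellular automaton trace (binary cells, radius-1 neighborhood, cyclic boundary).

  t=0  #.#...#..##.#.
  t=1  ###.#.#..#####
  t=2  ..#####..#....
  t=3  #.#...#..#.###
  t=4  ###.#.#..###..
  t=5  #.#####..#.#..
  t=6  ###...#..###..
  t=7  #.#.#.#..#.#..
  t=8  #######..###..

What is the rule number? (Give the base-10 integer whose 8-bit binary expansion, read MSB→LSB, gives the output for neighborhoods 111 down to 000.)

109

  [7] ### => .  t=1,i=0
  [6] ##. => #  t=0,i=10
  [5] #.# => #  t=0,i=1
  [4] #.. => .  t=0,i=3
  [3] .## => #  t=0,i=9
  [2] .#. => #  t=0,i=0
  [1] ..# => .  t=0,i=5
  [0] ... => #  t=0,i=4
  bits 01101101 = 109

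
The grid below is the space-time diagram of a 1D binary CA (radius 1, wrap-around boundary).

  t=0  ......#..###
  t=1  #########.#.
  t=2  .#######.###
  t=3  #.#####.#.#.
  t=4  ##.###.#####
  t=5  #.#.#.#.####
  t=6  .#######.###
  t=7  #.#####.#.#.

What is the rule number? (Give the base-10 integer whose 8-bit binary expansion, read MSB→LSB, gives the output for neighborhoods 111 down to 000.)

  ###|#  b7=1 t=0,i=10
  ##.|.  b6=0 t=0,i=11
  #.#|#  b5=1 t=1,i=9
  #..|#  b4=1 t=0,i=0
  .##|.  b3=0 t=0,i=9
  .#.|#  b2=1 t=0,i=6
  ..#|#  b1=1 t=0,i=5
  ...|#  b0=1 t=0,i=1
  bits 10110111 = 183

183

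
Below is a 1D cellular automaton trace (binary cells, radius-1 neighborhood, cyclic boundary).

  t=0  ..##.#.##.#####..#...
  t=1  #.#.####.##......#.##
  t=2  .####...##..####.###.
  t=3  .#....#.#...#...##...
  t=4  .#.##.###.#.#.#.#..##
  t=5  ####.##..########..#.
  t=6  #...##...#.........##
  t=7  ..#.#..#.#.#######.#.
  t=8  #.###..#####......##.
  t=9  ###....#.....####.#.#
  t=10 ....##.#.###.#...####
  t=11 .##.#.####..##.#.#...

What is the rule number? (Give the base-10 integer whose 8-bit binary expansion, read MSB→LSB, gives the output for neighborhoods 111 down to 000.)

  ###|.  b7=0 t=0,i=11
  ##.|.  b6=0 t=0,i=3
  #.#|#  b5=1 t=0,i=4
  #..|.  b4=0 t=0,i=15
  .##|#  b3=1 t=0,i=2
  .#.|#  b2=1 t=0,i=5
  ..#|.  b1=0 t=0,i=1
  ...|#  b0=1 t=0,i=0
  bits 00101101 = 45

45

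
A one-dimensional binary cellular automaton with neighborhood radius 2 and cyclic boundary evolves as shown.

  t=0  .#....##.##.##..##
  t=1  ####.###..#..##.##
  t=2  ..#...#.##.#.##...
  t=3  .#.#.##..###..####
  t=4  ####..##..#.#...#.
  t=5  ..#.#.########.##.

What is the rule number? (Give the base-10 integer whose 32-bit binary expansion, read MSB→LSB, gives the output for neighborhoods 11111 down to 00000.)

  [31] ##### => .  t=1,i=0
  [30] ####. => #  t=1,i=2
  [29] ###.# => .  t=1,i=3
  [28] ###.. => .  t=1,i=7
  [27] ##.## => .  t=0,i=8
  [26] ##.#. => #  t=0,i=0
  [25] ##..# => #  t=0,i=14
  [24] ##... => #  t=2,i=15
  [23] #.### => .  t=1,i=5
  [22] #.##. => .  t=0,i=9
  [21] #.#.# => #  t=2,i=11
  [20] #.#.. => #  t=0,i=1
  [19] #..## => .  t=0,i=15
  [18] #..#. => #  t=1,i=9
  [17] #...# => .  t=2,i=4
  [16] #.... => #  t=0,i=3
  [15] .#### => .  t=1,i=17
  [14] .###. => #  t=1,i=6
  [13] .##.# => #  t=0,i=7
  [12] .##.. => #  t=0,i=13
  [11] .#.## => .  t=2,i=7
  [10] .#.#. => #  t=3,i=2
  [9] .#..# => #  t=1,i=11
  [8] .#... => #  t=0,i=2
  [7] ..### => .  t=3,i=9
  [6] ..##. => #  t=0,i=6
  [5] ..#.# => #  t=2,i=6
  [4] ..#.. => .  t=1,i=10
  [3] ...## => #  t=0,i=5
  [2] ...#. => #  t=2,i=1
  [1] ....# => .  t=0,i=4
  [0] ..... => #  t=2,i=17
  bits 01000111001101010111011101101101 = 1194686317

1194686317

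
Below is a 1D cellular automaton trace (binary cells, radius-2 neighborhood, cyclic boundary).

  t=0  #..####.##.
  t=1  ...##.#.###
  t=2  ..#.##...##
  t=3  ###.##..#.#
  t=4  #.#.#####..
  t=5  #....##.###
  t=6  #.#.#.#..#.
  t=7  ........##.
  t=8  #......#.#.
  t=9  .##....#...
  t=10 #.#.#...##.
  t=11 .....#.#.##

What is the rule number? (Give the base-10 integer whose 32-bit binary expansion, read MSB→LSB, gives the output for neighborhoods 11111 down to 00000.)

3058037160

  ##### -> #   bit 31 = 1  t=4,i=6
  ####. -> .   bit 30 = 0  t=0,i=5
  ###.# -> #   bit 29 = 1  t=0,i=6
  ###.. -> #   bit 28 = 1  t=1,i=10
  ##.## -> .   bit 27 = 0  t=0,i=7
  ##.#. -> #   bit 26 = 1  t=0,i=10
  ##..# -> #   bit 25 = 1  t=2,i=0
  ##... -> .   bit 24 = 0  t=1,i=0
  #.### -> .   bit 23 = 0  t=1,i=8
  #.##. -> #   bit 22 = 1  t=0,i=8
  #.#.# -> .   bit 21 = 0  t=1,i=6
  #.#.. -> .   bit 20 = 0  t=0,i=0
  #..## -> .   bit 19 = 0  t=0,i=2
  #..#. -> #   bit 18 = 1  t=2,i=1
  #...# -> .   bit 17 = 0  t=1,i=1
  #.... -> #   bit 16 = 1  t=5,i=2
  .#### -> #   bit 15 = 1  t=0,i=4
  .###. -> #   bit 14 = 1  t=1,i=9
  .##.# -> #   bit 13 = 1  t=0,i=9
  .##.. -> #   bit 12 = 1  t=2,i=5
  .#.## -> .   bit 11 = 0  t=1,i=7
  .#.#. -> .   bit 10 = 0  t=4,i=1
  .#..# -> .   bit 9 = 0  t=0,i=1
  .#... -> #   bit 8 = 1  t=8,i=1
  ..### -> #   bit 7 = 1  t=0,i=3
  ..##. -> .   bit 6 = 0  t=1,i=3
  ..#.# -> #   bit 5 = 1  t=2,i=2
  ..#.. -> .   bit 4 = 0  t=9,i=7
  ...## -> #   bit 3 = 1  t=1,i=2
  ...#. -> .   bit 2 = 0  t=8,i=6
  ....# -> .   bit 1 = 0  t=5,i=3
  ..... -> .   bit 0 = 0  t=7,i=1
  bits 10110110010001011111000110101000 = 3058037160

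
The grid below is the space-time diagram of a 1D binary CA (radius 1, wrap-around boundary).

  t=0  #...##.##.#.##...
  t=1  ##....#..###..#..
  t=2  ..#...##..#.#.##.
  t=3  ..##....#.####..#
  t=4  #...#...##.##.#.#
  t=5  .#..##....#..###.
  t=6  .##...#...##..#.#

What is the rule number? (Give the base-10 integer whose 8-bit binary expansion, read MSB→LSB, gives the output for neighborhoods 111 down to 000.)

180

  nb ###: next=#  (t=1,i=10, bit7=1)
  nb ##.: next=.  (t=0,i=5, bit6=0)
  nb #.#: next=#  (t=0,i=6, bit5=1)
  nb #..: next=#  (t=0,i=1, bit4=1)
  nb .##: next=.  (t=0,i=4, bit3=0)
  nb .#.: next=#  (t=0,i=0, bit2=1)
  nb ..#: next=.  (t=0,i=3, bit1=0)
  nb ...: next=.  (t=0,i=2, bit0=0)
  bits 10110100 = 180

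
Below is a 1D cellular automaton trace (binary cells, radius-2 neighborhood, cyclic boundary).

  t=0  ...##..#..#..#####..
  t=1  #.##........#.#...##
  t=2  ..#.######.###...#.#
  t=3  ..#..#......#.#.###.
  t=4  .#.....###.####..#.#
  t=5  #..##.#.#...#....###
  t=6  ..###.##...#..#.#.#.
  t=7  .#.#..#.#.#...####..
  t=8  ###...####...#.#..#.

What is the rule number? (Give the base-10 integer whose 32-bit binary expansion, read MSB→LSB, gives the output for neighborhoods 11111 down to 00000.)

23716973

  nb #####: next=.  (t=0,i=15, bit31=0)
  nb ####.: next=.  (t=0,i=16, bit30=0)
  nb ###.#: next=.  (t=1,i=0, bit29=0)
  nb ###..: next=.  (t=0,i=17, bit28=0)
  nb ##.##: next=.  (t=1,i=1, bit27=0)
  nb ##.#.: next=.  (t=5,i=5, bit26=0)
  nb ##..#: next=.  (t=0,i=5, bit25=0)
  nb ##...: next=#  (t=0,i=18, bit24=1)
  nb #.###: next=.  (t=2,i=4, bit23=0)
  nb #.##.: next=#  (t=1,i=2, bit22=1)
  nb #.#.#: next=#  (t=3,i=14, bit21=1)
  nb #.#..: next=.  (t=1,i=14, bit20=0)
  nb #..##: next=#  (t=0,i=12, bit19=1)
  nb #..#.: next=.  (t=0,i=6, bit18=0)
  nb #...#: next=.  (t=1,i=16, bit17=0)
  nb #....: next=#  (t=0,i=19, bit16=1)
  nb .####: next=#  (t=0,i=14, bit15=1)
  nb .###.: next=#  (t=1,i=19, bit14=1)
  nb .##.#: next=#  (t=5,i=4, bit13=1)
  nb .##..: next=.  (t=0,i=4, bit12=0)
  nb .#.##: next=.  (t=2,i=3, bit11=0)
  nb .#.#.: next=#  (t=1,i=13, bit10=1)
  nb .#..#: next=.  (t=0,i=8, bit9=0)
  nb .#...: next=.  (t=1,i=15, bit8=0)
  nb ..###: next=.  (t=0,i=13, bit7=0)
  nb ..##.: next=#  (t=0,i=3, bit6=1)
  nb ..#.#: next=#  (t=1,i=12, bit5=1)
  nb ..#..: next=.  (t=0,i=7, bit4=0)
  nb ...##: next=#  (t=0,i=2, bit3=1)
  nb ...#.: next=#  (t=1,i=11, bit2=1)
  nb ....#: next=.  (t=0,i=1, bit1=0)
  nb .....: next=#  (t=0,i=0, bit0=1)
  bits 00000001011010011110010001101101 = 23716973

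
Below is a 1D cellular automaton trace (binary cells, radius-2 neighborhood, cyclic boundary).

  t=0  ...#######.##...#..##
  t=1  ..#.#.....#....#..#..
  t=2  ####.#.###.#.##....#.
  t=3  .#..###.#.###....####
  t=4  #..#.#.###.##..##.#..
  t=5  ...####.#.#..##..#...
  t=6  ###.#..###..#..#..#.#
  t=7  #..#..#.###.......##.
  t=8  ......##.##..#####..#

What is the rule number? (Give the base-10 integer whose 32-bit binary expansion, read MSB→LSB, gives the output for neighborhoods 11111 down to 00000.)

505990447

  ##### -> .   bit 31 = 0  t=0,i=5
  ####. -> .   bit 30 = 0  t=0,i=8
  ###.# -> .   bit 29 = 0  t=0,i=9
  ###.. -> #   bit 28 = 1  t=3,i=12
  ##.## -> #   bit 27 = 1  t=0,i=10
  ##.#. -> #   bit 26 = 1  t=2,i=4
  ##..# -> #   bit 25 = 1  t=4,i=13
  ##... -> .   bit 24 = 0  t=0,i=0
  #.### -> .   bit 23 = 0  t=2,i=0
  #.##. -> .   bit 22 = 0  t=0,i=11
  #.#.# -> #   bit 21 = 1  t=2,i=5
  #.#.. -> .   bit 20 = 0  t=1,i=4
  #..## -> #   bit 19 = 1  t=0,i=18
  #..#. -> .   bit 18 = 0  t=1,i=17
  #...# -> .   bit 17 = 0  t=0,i=1
  #.... -> .   bit 16 = 0  t=1,i=6
  .#### -> #   bit 15 = 1  t=0,i=4
  .###. -> #   bit 14 = 1  t=2,i=8
  .##.# -> .   bit 13 = 0  t=4,i=16
  .##.. -> .   bit 12 = 0  t=0,i=12
  .#.## -> #   bit 11 = 1  t=2,i=6
  .#.#. -> #   bit 10 = 1  t=1,i=3
  .#..# -> .   bit 9 = 0  t=0,i=17
  .#... -> #   bit 8 = 1  t=1,i=5
  ..### -> .   bit 7 = 0  t=0,i=3
  ..##. -> .   bit 6 = 0  t=0,i=19
  ..#.# -> #   bit 5 = 1  t=1,i=2
  ..#.. -> .   bit 4 = 0  t=0,i=16
  ...## -> #   bit 3 = 1  t=0,i=2
  ...#. -> #   bit 2 = 1  t=0,i=15
  ....# -> #   bit 1 = 1  t=1,i=0
  ..... -> #   bit 0 = 1  t=1,i=7
  bits 00011110001010001100110100101111 = 505990447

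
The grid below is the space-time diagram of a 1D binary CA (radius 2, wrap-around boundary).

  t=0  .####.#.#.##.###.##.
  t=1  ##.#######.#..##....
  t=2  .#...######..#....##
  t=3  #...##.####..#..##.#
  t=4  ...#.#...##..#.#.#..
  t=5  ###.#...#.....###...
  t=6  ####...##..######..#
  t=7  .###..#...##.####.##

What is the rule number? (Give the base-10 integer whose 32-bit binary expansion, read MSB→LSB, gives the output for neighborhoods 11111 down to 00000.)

4096289951

  nb #####: next=#  (t=1,i=5, bit31=1)
  nb ####.: next=#  (t=0,i=3, bit30=1)
  nb ###.#: next=#  (t=0,i=4, bit29=1)
  nb ###..: next=#  (t=2,i=10, bit28=1)
  nb ##.##: next=.  (t=0,i=12, bit27=0)
  nb ##.#.: next=#  (t=0,i=5, bit26=1)
  nb ##..#: next=.  (t=0,i=19, bit25=0)
  nb ##...: next=.  (t=1,i=16, bit24=0)
  nb #.###: next=.  (t=0,i=13, bit23=0)
  nb #.##.: next=.  (t=0,i=10, bit22=0)
  nb #.#.#: next=#  (t=0,i=6, bit21=1)
  nb #.#..: next=.  (t=1,i=11, bit20=0)
  nb #..##: next=#  (t=0,i=0, bit19=1)
  nb #..#.: next=.  (t=2,i=12, bit18=0)
  nb #...#: next=.  (t=2,i=3, bit17=0)
  nb #....: next=.  (t=1,i=17, bit16=0)
  nb .####: next=.  (t=0,i=2, bit15=0)
  nb .###.: next=#  (t=0,i=14, bit14=1)
  nb .##.#: next=#  (t=0,i=11, bit13=1)
  nb .##..: next=.  (t=0,i=18, bit12=0)
  nb .#.##: next=#  (t=0,i=9, bit11=1)
  nb .#.#.: next=#  (t=0,i=7, bit10=1)
  nb .#..#: next=.  (t=1,i=12, bit9=0)
  nb .#...: next=.  (t=2,i=2, bit8=0)
  nb ..###: next=#  (t=0,i=1, bit7=1)
  nb ..##.: next=.  (t=1,i=0, bit6=0)
  nb ..#.#: next=.  (t=4,i=3, bit5=0)
  nb ..#..: next=#  (t=2,i=13, bit4=1)
  nb ...##: next=#  (t=1,i=19, bit3=1)
  nb ...#.: next=#  (t=4,i=2, bit2=1)
  nb ....#: next=#  (t=1,i=18, bit1=1)
  nb .....: next=#  (t=4,i=0, bit0=1)
  bits 11110100001010000110110010011111 = 4096289951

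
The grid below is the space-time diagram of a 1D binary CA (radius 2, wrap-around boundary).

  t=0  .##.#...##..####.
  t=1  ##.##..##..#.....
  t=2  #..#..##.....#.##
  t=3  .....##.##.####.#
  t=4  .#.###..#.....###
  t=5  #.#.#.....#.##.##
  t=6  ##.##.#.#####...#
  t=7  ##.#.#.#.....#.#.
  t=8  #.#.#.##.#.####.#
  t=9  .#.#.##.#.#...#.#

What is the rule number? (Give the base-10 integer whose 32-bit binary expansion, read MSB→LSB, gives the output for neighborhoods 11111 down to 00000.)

  nb #####: next=.  (t=6,i=10, bit31=0)
  nb ####.: next=.  (t=0,i=14, bit30=0)
  nb ###.#: next=#  (t=3,i=14, bit29=1)
  nb ###..: next=.  (t=0,i=15, bit28=0)
  nb ##.##: next=.  (t=1,i=2, bit27=0)
  nb ##.#.: next=#  (t=0,i=3, bit26=1)
  nb ##..#: next=.  (t=0,i=10, bit25=0)
  nb ##...: next=#  (t=2,i=8, bit24=1)
  nb #.###: next=.  (t=2,i=15, bit23=0)
  nb #.##.: next=#  (t=1,i=3, bit22=1)
  nb #.#.#: next=.  (t=4,i=1, bit21=0)
  nb #.#..: next=#  (t=0,i=4, bit20=1)
  nb #..##: next=#  (t=0,i=0, bit19=1)
  nb #..#.: next=.  (t=1,i=10, bit18=0)
  nb #...#: next=.  (t=0,i=6, bit17=0)
  nb #....: next=#  (t=1,i=13, bit16=1)
  nb .####: next=.  (t=0,i=13, bit15=0)
  nb .###.: next=#  (t=2,i=16, bit14=1)
  nb .##.#: next=.  (t=0,i=2, bit13=0)
  nb .##..: next=.  (t=0,i=9, bit12=0)
  nb .#.##: next=#  (t=2,i=14, bit11=1)
  nb .#.#.: next=#  (t=5,i=3, bit10=1)
  nb .#..#: next=.  (t=2,i=4, bit9=0)
  nb .#...: next=.  (t=0,i=5, bit8=0)
  nb ..###: next=.  (t=0,i=12, bit7=0)
  nb ..##.: next=#  (t=0,i=1, bit6=1)
  nb ..#.#: next=#  (t=2,i=13, bit5=1)
  nb ..#..: next=.  (t=1,i=11, bit4=0)
  nb ...##: next=#  (t=0,i=7, bit3=1)
  nb ...#.: next=#  (t=2,i=12, bit2=1)
  nb ....#: next=#  (t=1,i=15, bit1=1)
  nb .....: next=.  (t=1,i=14, bit0=0)
  bits 00100101010110010100110001101110 = 626609262

626609262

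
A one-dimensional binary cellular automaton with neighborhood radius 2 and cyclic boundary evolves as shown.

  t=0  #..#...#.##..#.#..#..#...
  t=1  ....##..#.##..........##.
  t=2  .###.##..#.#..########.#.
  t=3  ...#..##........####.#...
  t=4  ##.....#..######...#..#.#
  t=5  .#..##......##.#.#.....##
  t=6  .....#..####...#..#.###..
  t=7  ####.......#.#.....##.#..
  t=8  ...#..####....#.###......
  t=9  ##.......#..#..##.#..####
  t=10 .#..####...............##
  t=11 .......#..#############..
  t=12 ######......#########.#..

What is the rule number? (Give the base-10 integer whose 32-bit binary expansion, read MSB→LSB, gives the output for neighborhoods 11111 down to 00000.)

  #####|#  b31=1 t=2,i=16
  ####.|.  b30=0 t=2,i=20
  ###.#|#  b29=1 t=2,i=3
  ###..|#  b28=1 t=4,i=1
  ##.##|.  b27=0 t=2,i=4
  ##.#.|.  b26=0 t=2,i=22
  ##..#|#  b25=1 t=0,i=11
  ##...|.  b24=0 t=1,i=12
  #.###|#  b23=1 t=4,i=24
  #.##.|.  b22=0 t=0,i=9
  #.#.#|#  b21=1 t=5,i=15
  #.#..|.  b20=0 t=0,i=15
  #..##|.  b19=0 t=2,i=0
  #..#.|.  b18=0 t=0,i=2
  #...#|#  b17=1 t=0,i=5
  #....|.  b16=0 t=1,i=0
  .####|.  b15=0 t=2,i=15
  .###.|.  b14=0 t=2,i=2
  .##.#|.  b13=0 t=5,i=13
  .##..|#  b12=1 t=0,i=10
  .#.##|#  b11=1 t=0,i=8
  .#.#.|.  b10=0 t=0,i=14
  .#..#|.  b9=0 t=0,i=1
  .#...|#  b8=1 t=0,i=4
  ..###|.  b7=0 t=2,i=1
  ..##.|.  b6=0 t=1,i=4
  ..#.#|.  b5=0 t=0,i=7
  ..#..|.  b4=0 t=0,i=0
  ...##|#  b3=1 t=1,i=3
  ...#.|.  b2=0 t=0,i=6
  ....#|#  b1=1 t=1,i=2
  .....|#  b0=1 t=1,i=1
  bits 10110010101000100001100100001011 = 2996967691

2996967691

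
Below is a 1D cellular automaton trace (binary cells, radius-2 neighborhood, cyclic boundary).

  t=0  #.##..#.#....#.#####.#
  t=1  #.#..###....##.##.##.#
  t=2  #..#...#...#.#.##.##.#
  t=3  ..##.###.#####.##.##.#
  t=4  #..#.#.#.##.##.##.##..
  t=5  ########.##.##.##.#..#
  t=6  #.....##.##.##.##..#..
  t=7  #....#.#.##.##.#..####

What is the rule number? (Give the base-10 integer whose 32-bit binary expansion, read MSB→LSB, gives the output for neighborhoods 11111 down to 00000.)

  ##### -> .   bit 31 = 0  t=0,i=17
  ####. -> #   bit 30 = 1  t=0,i=18
  ###.# -> #   bit 29 = 1  t=0,i=19
  ###.. -> #   bit 28 = 1  t=1,i=7
  ##.## -> .   bit 27 = 0  t=0,i=1
  ##.#. -> .   bit 26 = 0  t=1,i=1
  ##..# -> .   bit 25 = 0  t=0,i=4
  ##... -> .   bit 24 = 0  t=1,i=8
  #.### -> #   bit 23 = 1  t=0,i=15
  #.##. -> #   bit 22 = 1  t=0,i=2
  #.#.# -> #   bit 21 = 1  t=2,i=13
  #.#.. -> .   bit 20 = 0  t=0,i=8
  #..## -> .   bit 19 = 0  t=1,i=4
  #..#. -> #   bit 18 = 1  t=0,i=5
  #...# -> #   bit 17 = 1  t=2,i=5
  #.... -> .   bit 16 = 0  t=0,i=10
  .#### -> #   bit 15 = 1  t=0,i=16
  .###. -> .   bit 14 = 0  t=1,i=6
  .##.# -> #   bit 13 = 1  t=0,i=0
  .##.. -> .   bit 12 = 0  t=0,i=3
  .#.## -> .   bit 11 = 0  t=0,i=14
  .#.#. -> #   bit 10 = 1  t=0,i=7
  .#..# -> #   bit 9 = 1  t=1,i=3
  .#... -> .   bit 8 = 0  t=0,i=9
  ..### -> .   bit 7 = 0  t=1,i=5
  ..##. -> .   bit 6 = 0  t=1,i=12
  ..#.# -> #   bit 5 = 1  t=0,i=6
  ..#.. -> #   bit 4 = 1  t=2,i=3
  ...## -> #   bit 3 = 1  t=1,i=11
  ...#. -> #   bit 2 = 1  t=0,i=12
  ....# -> .   bit 1 = 0  t=0,i=11
  ..... -> .   bit 0 = 0  t=6,i=3
  bits 01110000111001101010011000111100 = 1894164028

1894164028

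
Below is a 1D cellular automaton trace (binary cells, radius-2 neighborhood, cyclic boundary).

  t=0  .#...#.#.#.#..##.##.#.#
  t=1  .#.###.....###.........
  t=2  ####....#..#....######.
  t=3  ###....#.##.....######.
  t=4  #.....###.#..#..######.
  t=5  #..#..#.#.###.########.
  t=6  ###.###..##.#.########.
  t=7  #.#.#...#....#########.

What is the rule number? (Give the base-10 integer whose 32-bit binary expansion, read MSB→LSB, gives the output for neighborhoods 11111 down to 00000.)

3768490661

  nb #####: next=#  (t=2,i=18, bit31=1)
  nb ####.: next=#  (t=2,i=2, bit30=1)
  nb ###.#: next=#  (t=2,i=21, bit29=1)
  nb ###..: next=.  (t=1,i=5, bit28=0)
  nb ##.##: next=.  (t=0,i=16, bit27=0)
  nb ##.#.: next=.  (t=0,i=19, bit26=0)
  nb ##..#: next=.  (t=6,i=7, bit25=0)
  nb ##...: next=.  (t=1,i=6, bit24=0)
  nb #.###: next=#  (t=1,i=3, bit23=1)
  nb #.##.: next=.  (t=0,i=17, bit22=0)
  nb #.#.#: next=.  (t=0,i=7, bit21=0)
  nb #.#..: next=#  (t=0,i=1, bit20=1)
  nb #..##: next=#  (t=0,i=13, bit19=1)
  nb #..#.: next=#  (t=2,i=10, bit18=1)
  nb #...#: next=#  (t=0,i=3, bit17=1)
  nb #....: next=.  (t=1,i=7, bit16=0)
  nb .####: next=#  (t=2,i=1, bit15=1)
  nb .###.: next=.  (t=1,i=4, bit14=0)
  nb .##.#: next=.  (t=0,i=15, bit13=0)
  nb .##..: next=#  (t=3,i=10, bit12=1)
  nb .#.##: next=#  (t=1,i=2, bit11=1)
  nb .#.#.: next=.  (t=0,i=0, bit10=0)
  nb .#..#: next=#  (t=0,i=12, bit9=1)
  nb .#...: next=.  (t=0,i=2, bit8=0)
  nb ..###: next=#  (t=1,i=11, bit7=1)
  nb ..##.: next=.  (t=0,i=14, bit6=0)
  nb ..#.#: next=#  (t=0,i=5, bit5=1)
  nb ..#..: next=.  (t=2,i=8, bit4=0)
  nb ...##: next=.  (t=1,i=10, bit3=0)
  nb ...#.: next=#  (t=0,i=4, bit2=1)
  nb ....#: next=.  (t=1,i=9, bit1=0)
  nb .....: next=#  (t=1,i=8, bit0=1)
  bits 11100000100111101001101010100101 = 3768490661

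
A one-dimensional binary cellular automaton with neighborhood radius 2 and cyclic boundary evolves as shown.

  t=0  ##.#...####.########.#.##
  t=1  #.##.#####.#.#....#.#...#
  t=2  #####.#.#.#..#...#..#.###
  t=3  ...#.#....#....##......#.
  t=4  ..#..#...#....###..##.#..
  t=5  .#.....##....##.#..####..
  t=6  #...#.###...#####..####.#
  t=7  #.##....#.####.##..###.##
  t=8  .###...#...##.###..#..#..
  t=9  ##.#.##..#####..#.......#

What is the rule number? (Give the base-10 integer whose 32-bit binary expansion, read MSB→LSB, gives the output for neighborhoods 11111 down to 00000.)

  nb #####: next=.  (t=0,i=14, bit31=0)
  nb ####.: next=#  (t=0,i=0, bit30=1)
  nb ###.#: next=.  (t=0,i=1, bit29=0)
  nb ###..: next=#  (t=4,i=16, bit28=1)
  nb ##.##: next=#  (t=0,i=11, bit27=1)
  nb ##.#.: next=#  (t=0,i=2, bit26=1)
  nb ##..#: next=.  (t=4,i=17, bit25=0)
  nb ##...: next=.  (t=3,i=17, bit24=0)
  nb #.###: next=.  (t=0,i=12, bit23=0)
  nb #.##.: next=#  (t=1,i=2, bit22=1)
  nb #.#.#: next=.  (t=0,i=21, bit21=0)
  nb #.#..: next=#  (t=0,i=3, bit20=1)
  nb #..##: next=.  (t=4,i=18, bit19=0)
  nb #..#.: next=.  (t=2,i=12, bit18=0)
  nb #...#: next=#  (t=0,i=5, bit17=1)
  nb #....: next=.  (t=1,i=15, bit16=0)
  nb .####: next=#  (t=0,i=8, bit15=1)
  nb .###.: next=.  (t=4,i=15, bit14=0)
  nb .##.#: next=#  (t=1,i=0, bit13=1)
  nb .##..: next=#  (t=3,i=16, bit12=1)
  nb .#.##: next=.  (t=0,i=22, bit11=0)
  nb .#.#.: next=.  (t=1,i=12, bit10=0)
  nb .#..#: next=.  (t=2,i=11, bit9=0)
  nb .#...: next=.  (t=0,i=4, bit8=0)
  nb ..###: next=#  (t=0,i=7, bit7=1)
  nb ..##.: next=#  (t=1,i=24, bit6=1)
  nb ..#.#: next=.  (t=1,i=18, bit5=0)
  nb ..#..: next=.  (t=2,i=13, bit4=0)
  nb ...##: next=#  (t=0,i=6, bit3=1)
  nb ...#.: next=#  (t=1,i=17, bit2=1)
  nb ....#: next=.  (t=1,i=16, bit1=0)
  nb .....: next=#  (t=3,i=19, bit0=1)
  bits 01011100010100101011000011001101 = 1548923085

1548923085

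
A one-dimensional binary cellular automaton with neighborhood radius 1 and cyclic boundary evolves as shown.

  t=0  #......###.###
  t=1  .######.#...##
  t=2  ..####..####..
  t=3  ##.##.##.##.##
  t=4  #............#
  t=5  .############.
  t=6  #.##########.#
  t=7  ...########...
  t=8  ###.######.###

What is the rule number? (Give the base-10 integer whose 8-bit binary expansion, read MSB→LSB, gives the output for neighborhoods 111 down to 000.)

  ### -> #   bit 7 = 1  t=0,i=8
  ##. -> .   bit 6 = 0  t=0,i=0
  #.# -> .   bit 5 = 0  t=0,i=10
  #.. -> #   bit 4 = 1  t=0,i=1
  .## -> .   bit 3 = 0  t=0,i=7
  .#. -> #   bit 2 = 1  t=1,i=8
  ..# -> #   bit 1 = 1  t=0,i=6
  ... -> #   bit 0 = 1  t=0,i=2
  bits 10010111 = 151

151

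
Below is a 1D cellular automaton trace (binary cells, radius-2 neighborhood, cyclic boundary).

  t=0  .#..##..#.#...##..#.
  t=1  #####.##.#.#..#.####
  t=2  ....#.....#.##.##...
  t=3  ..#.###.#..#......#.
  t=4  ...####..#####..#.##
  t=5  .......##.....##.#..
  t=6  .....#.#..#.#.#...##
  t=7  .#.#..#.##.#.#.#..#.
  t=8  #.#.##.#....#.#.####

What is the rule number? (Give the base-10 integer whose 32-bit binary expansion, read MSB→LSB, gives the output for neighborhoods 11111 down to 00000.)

579686226

  nb #####: next=.  (t=1,i=0, bit31=0)
  nb ####.: next=.  (t=1,i=3, bit30=0)
  nb ###.#: next=#  (t=1,i=4, bit29=1)
  nb ###..: next=.  (t=4,i=6, bit28=0)
  nb ##.##: next=.  (t=1,i=5, bit27=0)
  nb ##.#.: next=.  (t=1,i=8, bit26=0)
  nb ##..#: next=#  (t=0,i=6, bit25=1)
  nb ##...: next=.  (t=2,i=17, bit24=0)
  nb #.###: next=#  (t=1,i=16, bit23=1)
  nb #.##.: next=.  (t=1,i=6, bit22=0)
  nb #.#.#: next=.  (t=1,i=9, bit21=0)
  nb #.#..: next=.  (t=0,i=10, bit20=0)
  nb #..##: next=#  (t=0,i=3, bit19=1)
  nb #..#.: next=#  (t=0,i=0, bit18=1)
  nb #...#: next=.  (t=0,i=12, bit17=0)
  nb #....: next=#  (t=2,i=6, bit16=1)
  nb .####: next=.  (t=1,i=17, bit15=0)
  nb .###.: next=#  (t=3,i=5, bit14=1)
  nb .##.#: next=.  (t=1,i=7, bit13=0)
  nb .##..: next=.  (t=0,i=5, bit12=0)
  nb .#.##: next=#  (t=1,i=15, bit11=1)
  nb .#.#.: next=#  (t=0,i=9, bit10=1)
  nb .#..#: next=#  (t=0,i=2, bit9=1)
  nb .#...: next=#  (t=0,i=11, bit8=1)
  nb ..###: next=.  (t=4,i=3, bit7=0)
  nb ..##.: next=#  (t=0,i=4, bit6=1)
  nb ..#.#: next=.  (t=0,i=8, bit5=0)
  nb ..#..: next=#  (t=0,i=1, bit4=1)
  nb ...##: next=.  (t=0,i=13, bit3=0)
  nb ...#.: next=.  (t=2,i=3, bit2=0)
  nb ....#: next=#  (t=2,i=2, bit1=1)
  nb .....: next=.  (t=2,i=0, bit0=0)
  bits 00100010100011010100111101010010 = 579686226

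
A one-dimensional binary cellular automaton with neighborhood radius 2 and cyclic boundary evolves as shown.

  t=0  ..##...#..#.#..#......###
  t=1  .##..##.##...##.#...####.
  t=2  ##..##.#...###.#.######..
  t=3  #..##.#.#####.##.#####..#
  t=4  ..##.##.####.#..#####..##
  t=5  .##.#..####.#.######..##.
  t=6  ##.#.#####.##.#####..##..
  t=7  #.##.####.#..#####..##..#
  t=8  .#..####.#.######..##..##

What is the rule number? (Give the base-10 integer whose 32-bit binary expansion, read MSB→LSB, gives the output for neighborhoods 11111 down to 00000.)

  [31] ##### => #  t=2,i=19
  [30] ####. => #  t=1,i=22
  [29] ###.# => .  t=2,i=13
  [28] ###.. => .  t=0,i=24
  [27] ##.## => #  t=1,i=7
  [26] ##.#. => #  t=1,i=15
  [25] ##..# => .  t=0,i=0
  [24] ##... => .  t=0,i=4
  [23] #.### => #  t=2,i=17
  [22] #.##. => .  t=1,i=8
  [21] #.#.# => #  t=2,i=15
  [20] #.#.. => .  t=0,i=12
  [19] #..## => #  t=0,i=1
  [18] #..#. => #  t=0,i=9
  [17] #...# => #  t=0,i=5
  [16] #.... => .  t=0,i=17
  [15] .#### => #  t=1,i=21
  [14] .###. => #  t=0,i=23
  [13] .##.# => .  t=1,i=6
  [12] .##.. => .  t=0,i=3
  [11] .#.## => .  t=2,i=16
  [10] .#.#. => .  t=0,i=11
  [9] .#..# => #  t=0,i=8
  [8] .#... => #  t=0,i=16
  [7] ..### => #  t=0,i=22
  [6] ..##. => #  t=0,i=2
  [5] ..#.# => .  t=0,i=10
  [4] ..#.. => .  t=0,i=7
  [3] ...## => #  t=0,i=21
  [2] ...#. => #  t=0,i=6
  [1] ....# => #  t=0,i=20
  [0] ..... => .  t=0,i=18
  bits 11001100101011101100001111001110 = 3434005454

3434005454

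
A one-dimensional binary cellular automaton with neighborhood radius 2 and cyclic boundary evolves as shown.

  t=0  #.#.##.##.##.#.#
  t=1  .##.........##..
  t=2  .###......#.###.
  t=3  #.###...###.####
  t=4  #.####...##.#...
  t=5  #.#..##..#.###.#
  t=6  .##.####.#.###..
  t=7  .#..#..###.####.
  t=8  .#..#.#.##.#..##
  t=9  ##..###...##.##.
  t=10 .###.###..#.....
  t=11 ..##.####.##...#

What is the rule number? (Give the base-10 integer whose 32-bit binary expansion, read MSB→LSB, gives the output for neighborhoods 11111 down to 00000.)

934827382

  ##### -> .   bit 31 = 0  t=3,i=14
  ####. -> .   bit 30 = 0  t=3,i=15
  ###.# -> #   bit 29 = 1  t=3,i=0
  ###.. -> #   bit 28 = 1  t=2,i=3
  ##.## -> .   bit 27 = 0  t=0,i=6
  ##.#. -> #   bit 26 = 1  t=0,i=1
  ##..# -> #   bit 25 = 1  t=2,i=15
  ##... -> #   bit 24 = 1  t=1,i=3
  #.### -> #   bit 23 = 1  t=2,i=12
  #.##. -> .   bit 22 = 0  t=0,i=4
  #.#.# -> #   bit 21 = 1  t=0,i=2
  #.#.. -> #   bit 20 = 1  t=4,i=12
  #..## -> #   bit 19 = 1  t=2,i=0
  #..#. -> .   bit 18 = 0  t=5,i=8
  #...# -> .   bit 17 = 0  t=1,i=15
  #.... -> .   bit 16 = 0  t=1,i=4
  .#### -> .   bit 15 = 0  t=3,i=13
  .###. -> #   bit 14 = 1  t=2,i=2
  .##.# -> .   bit 13 = 0  t=0,i=0
  .##.. -> #   bit 12 = 1  t=1,i=2
  .#.## -> .   bit 11 = 0  t=0,i=3
  .#.#. -> #   bit 10 = 1  t=8,i=5
  .#..# -> .   bit 9 = 0  t=5,i=3
  .#... -> #   bit 8 = 1  t=4,i=13
  ..### -> .   bit 7 = 0  t=2,i=1
  ..##. -> #   bit 6 = 1  t=1,i=1
  ..#.# -> #   bit 5 = 1  t=2,i=10
  ..#.. -> #   bit 4 = 1  t=7,i=1
  ...## -> .   bit 3 = 0  t=1,i=0
  ...#. -> #   bit 2 = 1  t=2,i=9
  ....# -> #   bit 1 = 1  t=1,i=10
  ..... -> .   bit 0 = 0  t=1,i=5
  bits 00110111101110000101010101110110 = 934827382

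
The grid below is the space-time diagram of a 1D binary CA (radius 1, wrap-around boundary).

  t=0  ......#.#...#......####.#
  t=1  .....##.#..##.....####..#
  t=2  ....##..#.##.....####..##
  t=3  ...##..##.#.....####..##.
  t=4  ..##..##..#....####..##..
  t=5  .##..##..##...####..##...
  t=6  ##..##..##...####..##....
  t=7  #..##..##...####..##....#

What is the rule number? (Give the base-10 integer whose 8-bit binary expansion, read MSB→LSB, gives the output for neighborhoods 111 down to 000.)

142

  ### -> #   bit 7 = 1  t=0,i=20
  ##. -> .   bit 6 = 0  t=0,i=22
  #.# -> .   bit 5 = 0  t=0,i=7
  #.. -> .   bit 4 = 0  t=0,i=0
  .## -> #   bit 3 = 1  t=0,i=19
  .#. -> #   bit 2 = 1  t=0,i=6
  ..# -> #   bit 1 = 1  t=0,i=5
  ... -> .   bit 0 = 0  t=0,i=1
  bits 10001110 = 142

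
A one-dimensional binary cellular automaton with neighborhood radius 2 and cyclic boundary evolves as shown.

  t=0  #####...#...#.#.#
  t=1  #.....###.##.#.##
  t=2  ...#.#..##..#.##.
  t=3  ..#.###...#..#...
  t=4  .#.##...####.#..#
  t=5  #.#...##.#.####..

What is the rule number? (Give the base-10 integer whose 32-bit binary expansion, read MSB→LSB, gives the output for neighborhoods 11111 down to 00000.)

  #####|.  b31=0 t=0,i=1
  ####.|.  b30=0 t=0,i=3
  ###.#|#  b29=1 t=1,i=8
  ###..|.  b28=0 t=0,i=4
  ##.##|#  b27=1 t=1,i=9
  ##.#.|#  b26=1 t=1,i=12
  ##..#|#  b25=1 t=2,i=10
  ##...|.  b24=0 t=0,i=5
  #.###|#  b23=1 t=0,i=16
  #.##.|.  b22=0 t=1,i=10
  #.#.#|.  b21=0 t=0,i=14
  #.#..|#  b20=1 t=2,i=5
  #..##|.  b19=0 t=2,i=7
  #..#.|.  b18=0 t=2,i=11
  #...#|#  b17=1 t=0,i=6
  #....|.  b16=0 t=1,i=2
  .####|#  b15=1 t=0,i=0
  .###.|.  b14=0 t=1,i=7
  .##.#|.  b13=0 t=1,i=11
  .##..|.  b12=0 t=2,i=9
  .#.##|#  b11=1 t=0,i=15
  .#.#.|#  b10=1 t=0,i=13
  .#..#|#  b9=1 t=2,i=6
  .#...|.  b8=0 t=0,i=9
  ..###|.  b7=0 t=1,i=6
  ..##.|.  b6=0 t=2,i=8
  ..#.#|.  b5=0 t=0,i=12
  ..#..|#  b4=1 t=0,i=8
  ...##|#  b3=1 t=1,i=5
  ...#.|#  b2=1 t=0,i=7
  ....#|.  b1=0 t=1,i=4
  .....|#  b0=1 t=1,i=3
  bits 00101110100100101000111000011101 = 781356573

781356573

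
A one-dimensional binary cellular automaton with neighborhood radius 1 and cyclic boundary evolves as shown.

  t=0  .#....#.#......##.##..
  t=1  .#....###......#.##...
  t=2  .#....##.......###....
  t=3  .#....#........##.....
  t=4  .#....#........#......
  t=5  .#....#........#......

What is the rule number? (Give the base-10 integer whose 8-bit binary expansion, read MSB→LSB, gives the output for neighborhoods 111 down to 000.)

  [7] ### => #  t=1,i=7
  [6] ##. => .  t=0,i=16
  [5] #.# => #  t=0,i=7
  [4] #.. => .  t=0,i=2
  [3] .## => #  t=0,i=15
  [2] .#. => #  t=0,i=1
  [1] ..# => .  t=0,i=0
  [0] ... => .  t=0,i=3
  bits 10101100 = 172

172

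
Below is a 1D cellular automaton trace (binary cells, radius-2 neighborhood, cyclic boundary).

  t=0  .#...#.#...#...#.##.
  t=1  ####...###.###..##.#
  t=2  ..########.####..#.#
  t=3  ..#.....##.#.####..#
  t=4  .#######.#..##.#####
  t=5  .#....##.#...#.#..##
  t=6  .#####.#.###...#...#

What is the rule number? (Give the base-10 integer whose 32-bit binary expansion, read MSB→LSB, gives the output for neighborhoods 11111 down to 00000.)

1943497115

  [31] ##### => .  t=1,i=1
  [30] ####. => #  t=1,i=2
  [29] ###.# => #  t=1,i=9
  [28] ###.. => #  t=1,i=3
  [27] ##.## => .  t=1,i=10
  [26] ##.#. => .  t=3,i=10
  [25] ##..# => #  t=0,i=19
  [24] ##... => #  t=1,i=4
  [23] #.### => #  t=1,i=11
  [22] #.##. => #  t=0,i=17
  [21] #.#.# => .  t=3,i=11
  [20] #.#.. => #  t=0,i=7
  [19] #..## => .  t=1,i=15
  [18] #..#. => #  t=0,i=0
  [17] #...# => #  t=0,i=3
  [16] #.... => #  t=3,i=4
  [15] .#### => .  t=1,i=0
  [14] .###. => #  t=1,i=8
  [13] .##.# => #  t=1,i=17
  [12] .##.. => .  t=0,i=18
  [11] .#.## => #  t=0,i=16
  [10] .#.#. => .  t=0,i=6
  [9] .#..# => .  t=2,i=0
  [8] .#... => #  t=0,i=2
  [7] ..### => #  t=1,i=7
  [6] ..##. => .  t=1,i=16
  [5] ..#.# => .  t=0,i=5
  [4] ..#.. => #  t=0,i=1
  [3] ...## => #  t=1,i=6
  [2] ...#. => .  t=0,i=4
  [1] ....# => #  t=3,i=6
  [0] ..... => #  t=3,i=5
  bits 01110011110101110110100110011011 = 1943497115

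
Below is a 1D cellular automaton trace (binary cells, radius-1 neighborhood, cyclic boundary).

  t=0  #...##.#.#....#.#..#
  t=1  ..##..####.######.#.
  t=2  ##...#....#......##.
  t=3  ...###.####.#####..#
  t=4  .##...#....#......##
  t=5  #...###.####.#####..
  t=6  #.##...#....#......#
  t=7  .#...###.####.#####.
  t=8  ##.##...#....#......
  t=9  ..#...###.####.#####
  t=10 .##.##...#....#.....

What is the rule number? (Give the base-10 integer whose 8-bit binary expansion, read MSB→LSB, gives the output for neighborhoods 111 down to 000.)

  ### -> .   bit 7 = 0  t=1,i=7
  ##. -> .   bit 6 = 0  t=0,i=0
  #.# -> #   bit 5 = 1  t=0,i=6
  #.. -> .   bit 4 = 0  t=0,i=1
  .## -> .   bit 3 = 0  t=0,i=4
  .#. -> #   bit 2 = 1  t=0,i=7
  ..# -> #   bit 1 = 1  t=0,i=3
  ... -> #   bit 0 = 1  t=0,i=2
  bits 00100111 = 39

39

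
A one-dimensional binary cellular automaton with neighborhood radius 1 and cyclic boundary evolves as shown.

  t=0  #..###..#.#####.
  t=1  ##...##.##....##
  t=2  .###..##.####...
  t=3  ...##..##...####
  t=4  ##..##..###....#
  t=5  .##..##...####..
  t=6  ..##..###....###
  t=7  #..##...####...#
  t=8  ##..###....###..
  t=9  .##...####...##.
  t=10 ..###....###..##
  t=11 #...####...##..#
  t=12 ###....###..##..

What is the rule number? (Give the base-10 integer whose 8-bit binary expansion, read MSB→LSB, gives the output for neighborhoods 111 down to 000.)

  [7] ### => .  t=0,i=4
  [6] ##. => #  t=0,i=5
  [5] #.# => #  t=0,i=9
  [4] #.. => #  t=0,i=1
  [3] .## => .  t=0,i=3
  [2] .#. => #  t=0,i=0
  [1] ..# => .  t=0,i=2
  [0] ... => #  t=1,i=3
  bits 01110101 = 117

117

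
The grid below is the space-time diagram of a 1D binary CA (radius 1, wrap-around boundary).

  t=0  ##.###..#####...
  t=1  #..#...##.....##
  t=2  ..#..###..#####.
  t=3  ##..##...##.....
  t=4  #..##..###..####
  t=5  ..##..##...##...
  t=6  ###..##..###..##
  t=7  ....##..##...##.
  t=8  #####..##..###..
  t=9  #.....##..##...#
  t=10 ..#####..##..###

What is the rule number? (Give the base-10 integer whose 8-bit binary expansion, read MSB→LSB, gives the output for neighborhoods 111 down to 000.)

11

  ###|.  b7=0 t=0,i=4
  ##.|.  b6=0 t=0,i=1
  #.#|.  b5=0 t=0,i=2
  #..|.  b4=0 t=0,i=6
  .##|#  b3=1 t=0,i=0
  .#.|.  b2=0 t=1,i=3
  ..#|#  b1=1 t=0,i=7
  ...|#  b0=1 t=0,i=14
  bits 00001011 = 11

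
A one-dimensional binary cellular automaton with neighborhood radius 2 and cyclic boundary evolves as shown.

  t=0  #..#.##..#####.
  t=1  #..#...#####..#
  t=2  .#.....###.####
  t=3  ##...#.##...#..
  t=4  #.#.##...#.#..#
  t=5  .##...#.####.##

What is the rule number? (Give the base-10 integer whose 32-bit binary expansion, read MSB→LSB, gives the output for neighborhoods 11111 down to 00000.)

2537080038

  #####|#  b31=1 t=0,i=11
  ####.|.  b30=0 t=0,i=12
  ###.#|.  b29=0 t=0,i=13
  ###..|#  b28=1 t=1,i=11
  ##.##|.  b27=0 t=2,i=10
  ##.#.|#  b26=1 t=0,i=14
  ##..#|#  b25=1 t=0,i=7
  ##...|#  b24=1 t=3,i=2
  #.###|.  b23=0 t=2,i=11
  #.##.|.  b22=0 t=0,i=5
  #.#.#|#  b21=1 t=4,i=2
  #.#..|#  b20=1 t=0,i=0
  #..##|#  b19=1 t=0,i=8
  #..#.|.  b18=0 t=0,i=2
  #...#|.  b17=0 t=1,i=5
  #....|.  b16=0 t=2,i=3
  .####|#  b15=1 t=0,i=10
  .###.|#  b14=1 t=2,i=8
  .##.#|.  b13=0 t=4,i=0
  .##..|.  b12=0 t=0,i=6
  .#.##|.  b11=0 t=0,i=4
  .#.#.|#  b10=1 t=4,i=10
  .#..#|.  b9=0 t=0,i=1
  .#...|.  b8=0 t=1,i=4
  ..###|#  b7=1 t=0,i=9
  ..##.|#  b6=1 t=1,i=14
  ..#.#|#  b5=1 t=0,i=3
  ..#..|.  b4=0 t=1,i=3
  ...##|.  b3=0 t=1,i=6
  ...#.|#  b2=1 t=3,i=4
  ....#|#  b1=1 t=2,i=5
  .....|.  b0=0 t=2,i=4
  bits 10010111001110001100010011100110 = 2537080038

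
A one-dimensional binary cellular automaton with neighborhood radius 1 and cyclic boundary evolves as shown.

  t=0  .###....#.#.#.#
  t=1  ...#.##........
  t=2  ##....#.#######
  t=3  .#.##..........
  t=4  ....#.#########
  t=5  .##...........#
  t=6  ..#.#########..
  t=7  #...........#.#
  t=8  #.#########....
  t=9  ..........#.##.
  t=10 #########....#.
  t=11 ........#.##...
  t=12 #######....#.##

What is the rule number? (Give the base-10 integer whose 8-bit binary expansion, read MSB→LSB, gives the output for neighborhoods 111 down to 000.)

  [7] ### => .  t=0,i=2
  [6] ##. => #  t=0,i=3
  [5] #.# => .  t=0,i=0
  [4] #.. => .  t=0,i=4
  [3] .## => .  t=0,i=1
  [2] .#. => .  t=0,i=8
  [1] ..# => .  t=0,i=7
  [0] ... => #  t=0,i=5
  bits 01000001 = 65

65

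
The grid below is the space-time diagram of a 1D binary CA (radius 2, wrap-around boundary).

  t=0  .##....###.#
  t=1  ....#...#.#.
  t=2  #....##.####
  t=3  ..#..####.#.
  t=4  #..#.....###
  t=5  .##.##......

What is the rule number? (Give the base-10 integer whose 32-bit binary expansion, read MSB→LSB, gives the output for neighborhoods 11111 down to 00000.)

  ##### -> #   bit 31 = 1  t=2,i=10
  ####. -> .   bit 30 = 0  t=2,i=11
  ###.# -> .   bit 29 = 0  t=0,i=9
  ###.. -> .   bit 28 = 0  t=2,i=0
  ##.## -> #   bit 27 = 1  t=2,i=7
  ##.#. -> #   bit 26 = 1  t=0,i=10
  ##..# -> #   bit 25 = 1  t=4,i=1
  ##... -> .   bit 24 = 0  t=0,i=3
  #.### -> #   bit 23 = 1  t=2,i=8
  #.##. -> .   bit 22 = 0  t=0,i=1
  #.#.# -> .   bit 21 = 0  t=0,i=11
  #.#.. -> #   bit 20 = 1  t=1,i=10
  #..## -> .   bit 19 = 0  t=3,i=4
  #..#. -> #   bit 18 = 1  t=4,i=2
  #...# -> #   bit 17 = 1  t=1,i=6
  #.... -> #   bit 16 = 1  t=0,i=4
  .#### -> .   bit 15 = 0  t=2,i=9
  .###. -> #   bit 14 = 1  t=0,i=8
  .##.# -> #   bit 13 = 1  t=2,i=6
  .##.. -> .   bit 12 = 0  t=0,i=2
  .#.## -> .   bit 11 = 0  t=0,i=0
  .#.#. -> #   bit 10 = 1  t=1,i=9
  .#..# -> #   bit 9 = 1  t=3,i=3
  .#... -> #   bit 8 = 1  t=1,i=5
  ..### -> .   bit 7 = 0  t=0,i=7
  ..##. -> #   bit 6 = 1  t=2,i=5
  ..#.# -> #   bit 5 = 1  t=1,i=8
  ..#.. -> .   bit 4 = 0  t=1,i=4
  ...## -> .   bit 3 = 0  t=0,i=6
  ...#. -> .   bit 2 = 0  t=1,i=3
  ....# -> .   bit 1 = 0  t=0,i=5
  ..... -> .   bit 0 = 0  t=1,i=1
  bits 10001110100101110110011101100000 = 2392287072

2392287072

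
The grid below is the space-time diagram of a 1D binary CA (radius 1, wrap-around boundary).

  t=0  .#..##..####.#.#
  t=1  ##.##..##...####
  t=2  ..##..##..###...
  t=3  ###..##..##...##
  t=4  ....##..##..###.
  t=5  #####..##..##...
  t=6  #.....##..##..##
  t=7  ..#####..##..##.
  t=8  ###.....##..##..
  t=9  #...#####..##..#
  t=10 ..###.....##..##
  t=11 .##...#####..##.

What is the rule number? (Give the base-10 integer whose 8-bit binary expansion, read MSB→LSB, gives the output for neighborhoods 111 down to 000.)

  [7] ### => .  t=0,i=9
  [6] ##. => .  t=0,i=5
  [5] #.# => #  t=0,i=0
  [4] #.. => .  t=0,i=2
  [3] .## => #  t=0,i=4
  [2] .#. => #  t=0,i=1
  [1] ..# => #  t=0,i=3
  [0] ... => #  t=1,i=10
  bits 00101111 = 47

47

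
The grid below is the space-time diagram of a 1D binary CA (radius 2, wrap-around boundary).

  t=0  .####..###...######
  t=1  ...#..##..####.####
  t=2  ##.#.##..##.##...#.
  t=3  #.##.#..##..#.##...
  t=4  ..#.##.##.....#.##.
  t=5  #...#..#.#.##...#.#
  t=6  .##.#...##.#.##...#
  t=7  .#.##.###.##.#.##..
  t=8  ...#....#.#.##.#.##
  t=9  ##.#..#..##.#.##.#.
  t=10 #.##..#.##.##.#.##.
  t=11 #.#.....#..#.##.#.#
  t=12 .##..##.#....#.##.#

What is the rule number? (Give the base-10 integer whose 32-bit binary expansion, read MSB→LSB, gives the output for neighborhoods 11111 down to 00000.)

3849979099

  [31] ##### => #  t=0,i=15
  [30] ####. => #  t=0,i=3
  [29] ###.# => #  t=0,i=18
  [28] ###.. => .  t=0,i=4
  [27] ##.## => .  t=0,i=0
  [26] ##.#. => #  t=2,i=2
  [25] ##..# => .  t=0,i=5
  [24] ##... => #  t=0,i=10
  [23] #.### => .  t=0,i=1
  [22] #.##. => #  t=2,i=0
  [21] #.#.# => #  t=2,i=3
  [20] #.#.. => #  t=3,i=5
  [19] #..## => #  t=0,i=6
  [18] #..#. => .  t=3,i=11
  [17] #...# => #  t=0,i=11
  [16] #.... => .  t=4,i=10
  [15] .#### => .  t=0,i=2
  [14] .###. => .  t=0,i=8
  [13] .##.# => .  t=2,i=1
  [12] .##.. => .  t=1,i=7
  [11] .#.## => .  t=2,i=4
  [10] .#.#. => #  t=5,i=8
  [9] .#..# => .  t=1,i=4
  [8] .#... => .  t=6,i=5
  [7] ..### => #  t=0,i=7
  [6] ..##. => #  t=1,i=6
  [5] ..#.# => .  t=2,i=17
  [4] ..#.. => #  t=1,i=3
  [3] ...## => #  t=0,i=12
  [2] ...#. => .  t=1,i=2
  [1] ....# => #  t=4,i=12
  [0] ..... => #  t=4,i=11
  bits 11100101011110100000010011011011 = 3849979099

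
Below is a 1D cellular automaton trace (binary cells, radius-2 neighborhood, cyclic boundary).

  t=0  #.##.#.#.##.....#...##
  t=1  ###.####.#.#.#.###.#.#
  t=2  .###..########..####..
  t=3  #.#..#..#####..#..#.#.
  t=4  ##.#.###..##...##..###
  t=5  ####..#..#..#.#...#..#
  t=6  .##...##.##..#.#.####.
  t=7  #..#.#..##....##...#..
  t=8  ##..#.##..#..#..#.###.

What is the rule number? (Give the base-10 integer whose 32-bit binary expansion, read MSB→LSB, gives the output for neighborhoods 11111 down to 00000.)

3983034141

  nb #####: next=#  (t=2,i=8, bit31=1)
  nb ####.: next=#  (t=1,i=1, bit30=1)
  nb ###.#: next=#  (t=0,i=0, bit29=1)
  nb ###..: next=.  (t=2,i=3, bit28=0)
  nb ##.##: next=#  (t=0,i=1, bit27=1)
  nb ##.#.: next=#  (t=0,i=4, bit26=1)
  nb ##..#: next=.  (t=2,i=4, bit25=0)
  nb ##...: next=#  (t=0,i=11, bit24=1)
  nb #.###: next=.  (t=1,i=4, bit23=0)
  nb #.##.: next=#  (t=0,i=2, bit22=1)
  nb #.#.#: next=#  (t=0,i=5, bit21=1)
  nb #.#..: next=.  (t=3,i=2, bit20=0)
  nb #..##: next=#  (t=2,i=5, bit19=1)
  nb #..#.: next=.  (t=3,i=4, bit18=0)
  nb #...#: next=.  (t=0,i=18, bit17=0)
  nb #....: next=.  (t=0,i=12, bit16=0)
  nb .####: next=.  (t=1,i=0, bit15=0)
  nb .###.: next=#  (t=0,i=21, bit14=1)
  nb .##.#: next=.  (t=0,i=3, bit13=0)
  nb .##..: next=.  (t=0,i=10, bit12=0)
  nb .#.##: next=.  (t=0,i=8, bit11=0)
  nb .#.#.: next=#  (t=0,i=6, bit10=1)
  nb .#..#: next=#  (t=3,i=3, bit9=1)
  nb .#...: next=#  (t=0,i=17, bit8=1)
  nb ..###: next=.  (t=0,i=20, bit7=0)
  nb ..##.: next=.  (t=4,i=10, bit6=0)
  nb ..#.#: next=.  (t=3,i=18, bit5=0)
  nb ..#..: next=#  (t=0,i=16, bit4=1)
  nb ...##: next=#  (t=0,i=19, bit3=1)
  nb ...#.: next=#  (t=0,i=15, bit2=1)
  nb ....#: next=.  (t=0,i=14, bit1=0)
  nb .....: next=#  (t=0,i=13, bit0=1)
  bits 11101101011010000100011100011101 = 3983034141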